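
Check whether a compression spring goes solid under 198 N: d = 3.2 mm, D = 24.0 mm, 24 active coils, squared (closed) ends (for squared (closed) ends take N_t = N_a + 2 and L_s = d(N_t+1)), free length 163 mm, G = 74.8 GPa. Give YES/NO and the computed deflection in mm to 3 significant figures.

k = Gd⁴/(8D³N_a) = (74.8×10³)(3.2⁴)/(8·24.0³·24) = 2.9551 N/mm
N_t = 26; L_s = 3.2·27 = 86.4 mm; δ_solid = L₀ − L_s = 163 − 86.4 = 76.6 mm
δ = F/k = 198/2.9551 = 67.004 mm
δ < δ_solid → spring does not go solid

NO, δ = 67.0 mm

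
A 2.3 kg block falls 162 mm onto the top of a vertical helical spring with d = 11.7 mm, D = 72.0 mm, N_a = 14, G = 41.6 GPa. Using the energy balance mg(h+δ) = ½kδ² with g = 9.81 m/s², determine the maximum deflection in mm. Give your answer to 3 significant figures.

k = Gd⁴/(8D³N_a) = (41.6×10³)(11.7⁴)/(8·72.0³·14) = 18.648 N/mm
W = mg = 2.3 × 9.81 = 22.563 N
½kδ² − Wδ − Wh = 0 → δ = (W + √(W² + 2kWh))/k
δ = (22.563 + √(509.09 + 136321))/18.648 = (22.563 + 369.91)/18.648 = 21.047 mm

21.0 mm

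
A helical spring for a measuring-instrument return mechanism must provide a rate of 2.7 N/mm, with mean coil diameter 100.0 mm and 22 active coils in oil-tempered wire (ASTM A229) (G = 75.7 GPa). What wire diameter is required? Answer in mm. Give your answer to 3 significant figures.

d = (8D³N_a·k / G)^(1/4) = (8·100.0³·22·2.7 / (75.7×10³))^0.25
  = (6277.4)^0.25 = 8.9011 mm

8.90 mm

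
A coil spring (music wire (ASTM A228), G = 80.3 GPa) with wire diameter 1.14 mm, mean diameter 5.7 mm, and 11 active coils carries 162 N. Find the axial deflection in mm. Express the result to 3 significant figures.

19.5 mm

k = Gd⁴/(8D³N_a) = (80.3×10³)(1.14⁴)/(8·5.7³·11) = 8.322 N/mm
δ = F/k = 162 / 8.322 = 19.466 mm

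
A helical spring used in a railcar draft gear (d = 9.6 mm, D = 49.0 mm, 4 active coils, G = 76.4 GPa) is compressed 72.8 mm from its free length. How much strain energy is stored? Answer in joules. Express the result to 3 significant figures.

k = Gd⁴/(8D³N_a) = (76.4×10³)(9.6⁴)/(8·49.0³·4) = 172.36 N/mm
U = ½kδ² = 0.5 × 172.36 × 72.8² = 4.5674e+05 N·mm = 456.74 J

457 J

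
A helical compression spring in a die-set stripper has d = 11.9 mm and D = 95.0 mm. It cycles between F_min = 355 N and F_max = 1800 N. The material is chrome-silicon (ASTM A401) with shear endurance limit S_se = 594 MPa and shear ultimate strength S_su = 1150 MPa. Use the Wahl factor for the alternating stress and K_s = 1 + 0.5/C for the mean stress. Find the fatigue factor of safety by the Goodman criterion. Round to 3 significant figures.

C = D/d = 95.0/11.9 = 7.9832; K_W = (4C−1)/(4C−4)+0.615/C = 1.1844; K_s = 1+0.5/C = 1.0626
F_a = (F_max−F_min)/2 = 722.5 N; F_m = (F_max+F_min)/2 = 1077.5 N
τ_a = K_W·8F_aD/(πd³) = 1.1844 × 103.72 = 122.85 MPa
τ_m = K_s·8F_mD/(πd³) = 1.0626 × 154.68 = 164.37 MPa
Goodman: 1/n_f = τ_a/S_se + τ_m/S_su = 122.85/594 + 164.37/1150 = 0.20682 + 0.14293 = 0.34975
n_f = 1/0.34975 = 2.859

2.86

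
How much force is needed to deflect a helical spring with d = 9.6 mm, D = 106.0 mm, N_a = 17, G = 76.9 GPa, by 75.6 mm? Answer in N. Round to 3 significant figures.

305 N

k = Gd⁴/(8D³N_a) = (76.9×10³)(9.6⁴)/(8·106.0³·17) = 4.0323 N/mm
F = k·δ = 4.0323 × 75.6 = 304.84 N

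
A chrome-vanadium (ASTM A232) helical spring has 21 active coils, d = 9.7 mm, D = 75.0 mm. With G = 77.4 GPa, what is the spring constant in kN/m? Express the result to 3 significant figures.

9.67 kN/m

k = Gd⁴/(8D³N_a) = (77.4×10³ × 9.7⁴) / (8 × 75.0³ × 21)
  = 6.85217e+08 / 7.0875e+07 = 9.668 N/mm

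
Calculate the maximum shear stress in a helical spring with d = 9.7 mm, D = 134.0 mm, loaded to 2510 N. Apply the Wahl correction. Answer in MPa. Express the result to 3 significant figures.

1040 MPa

Spring index C = D/d = 134.0/9.7 = 13.8144
K_W = (4C−1)/(4C−4) + 0.615/C = 54.258/51.258 + 0.0445 = 1.1030
τ₀ = 8FD/(πd³) = 8·2510·134.0/(π·9.7³) = 2.69072e+06/2867.2 = 938.43 MPa
τ_max = K·τ₀ = 1.1030 × 938.43 = 1035.1 MPa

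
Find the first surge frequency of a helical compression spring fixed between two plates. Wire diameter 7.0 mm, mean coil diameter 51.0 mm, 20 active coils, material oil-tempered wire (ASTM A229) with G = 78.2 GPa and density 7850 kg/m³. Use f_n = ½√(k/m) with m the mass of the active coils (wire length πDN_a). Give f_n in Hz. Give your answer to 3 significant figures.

k = Gd⁴/(8D³N_a) = (78.2×10³)(7.0⁴)/(8·51.0³·20) = 8.8464 N/mm = 8846.4 N/m
Wire length L = πDN_a = π·51.0·20 = 3204.4 mm
m = ρ·(πd²/4)·L = 7850 × 38.485×10⁻⁶ m² × 3.2044 m = 0.96807 kg
f_n = ½√(k/m) = 0.5·√(8846.4/0.96807) = 0.5·√(9138.2) = 47.797 Hz

47.8 Hz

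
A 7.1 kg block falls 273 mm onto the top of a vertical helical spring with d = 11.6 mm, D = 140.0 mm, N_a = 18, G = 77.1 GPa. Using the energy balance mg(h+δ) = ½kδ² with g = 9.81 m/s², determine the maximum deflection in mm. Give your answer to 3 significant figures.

125 mm

k = Gd⁴/(8D³N_a) = (77.1×10³)(11.6⁴)/(8·140.0³·18) = 3.533 N/mm
W = mg = 7.1 × 9.81 = 69.651 N
½kδ² − Wδ − Wh = 0 → δ = (W + √(W² + 2kWh))/k
δ = (69.651 + √(4851.3 + 134357))/3.533 = (69.651 + 373.11)/3.533 = 125.32 mm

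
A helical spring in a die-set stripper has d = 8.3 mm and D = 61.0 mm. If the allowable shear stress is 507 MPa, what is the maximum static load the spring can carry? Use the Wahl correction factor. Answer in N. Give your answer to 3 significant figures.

1550 N

C = D/d = 61.0/8.3 = 7.3494
K_W = (4C−1)/(4C−4) + 0.615/C = 28.398/25.398 + 0.0837 = 1.2018
τ_max = K·8FD/(πd³) → F_max = τ_allow·πd³/(8DK)
F_max = 507·π·8.3³/(8·61.0·1.2018) = 9.1074e+05/586.48 = 1552.9 N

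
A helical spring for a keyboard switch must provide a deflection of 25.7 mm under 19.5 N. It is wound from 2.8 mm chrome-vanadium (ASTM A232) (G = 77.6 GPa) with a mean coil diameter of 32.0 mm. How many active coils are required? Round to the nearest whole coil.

24

Required rate k = F/δ = 19.5/25.7 = 0.75875 N/mm
N_a = Gd⁴/(8D³k) = (77.6×10³ × 2.8⁴)/(8 × 32.0³ × 0.75875)
    = 4.76973e+06 / 198903 = 23.98 → 24 coils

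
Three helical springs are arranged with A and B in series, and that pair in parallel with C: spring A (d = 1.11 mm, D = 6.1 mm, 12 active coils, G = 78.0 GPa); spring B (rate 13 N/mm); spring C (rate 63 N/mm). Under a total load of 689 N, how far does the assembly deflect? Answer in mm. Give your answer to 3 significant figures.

10.3 mm

k_A = Gd⁴/(8D³N_a) = (78.0×10³)(1.11⁴)/(8·6.1³·12) = 5.4341 N/mm
Springs A,B series: k_AB = 1/(1/5.4341+1/13) = 3.8322 N/mm; parallel with C: k_eq = 3.8322+63 = 66.832 N/mm
δ = F/k_eq = 689/66.832 = 10.309 mm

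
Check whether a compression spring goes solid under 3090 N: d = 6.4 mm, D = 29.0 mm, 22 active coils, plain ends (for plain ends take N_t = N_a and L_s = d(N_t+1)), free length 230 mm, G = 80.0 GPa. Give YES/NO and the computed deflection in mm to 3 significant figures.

YES, δ = 98.8 mm

k = Gd⁴/(8D³N_a) = (80.0×10³)(6.4⁴)/(8·29.0³·22) = 31.268 N/mm
N_t = 22; L_s = 6.4·23 = 147.2 mm; δ_solid = L₀ − L_s = 230 − 147.2 = 82.8 mm
δ = F/k = 3090/31.268 = 98.822 mm
δ ≥ δ_solid → spring goes solid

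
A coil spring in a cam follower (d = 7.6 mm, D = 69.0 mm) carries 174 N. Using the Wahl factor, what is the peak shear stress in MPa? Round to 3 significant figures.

80.8 MPa

Spring index C = D/d = 69.0/7.6 = 9.0789
K_W = (4C−1)/(4C−4) + 0.615/C = 35.316/32.316 + 0.0677 = 1.1606
τ₀ = 8FD/(πd³) = 8·174·69.0/(π·7.6³) = 96048/1379.1 = 69.646 MPa
τ_max = K·τ₀ = 1.1606 × 69.646 = 80.83 MPa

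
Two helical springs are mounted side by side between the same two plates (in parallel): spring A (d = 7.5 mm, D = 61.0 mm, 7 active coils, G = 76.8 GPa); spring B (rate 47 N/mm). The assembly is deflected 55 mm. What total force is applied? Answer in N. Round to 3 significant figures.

3640 N

k_A = Gd⁴/(8D³N_a) = (76.8×10³)(7.5⁴)/(8·61.0³·7) = 19.117 N/mm
Parallel: k_eq = 19.117 + 47 = 66.117 N/mm
F = k_eq·δ = 66.117·55 = 3636.5 N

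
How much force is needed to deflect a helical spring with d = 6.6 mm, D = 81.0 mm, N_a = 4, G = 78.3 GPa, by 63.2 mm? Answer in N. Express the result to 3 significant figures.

552 N

k = Gd⁴/(8D³N_a) = (78.3×10³)(6.6⁴)/(8·81.0³·4) = 8.7364 N/mm
F = k·δ = 8.7364 × 63.2 = 552.14 N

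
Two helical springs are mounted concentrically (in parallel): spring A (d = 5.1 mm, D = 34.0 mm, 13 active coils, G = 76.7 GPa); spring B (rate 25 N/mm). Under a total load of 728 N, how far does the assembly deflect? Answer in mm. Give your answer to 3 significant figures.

k_A = Gd⁴/(8D³N_a) = (76.7×10³)(5.1⁴)/(8·34.0³·13) = 12.694 N/mm
Parallel: k_eq = 12.694 + 25 = 37.694 N/mm
δ = F/k_eq = 728/37.694 = 19.313 mm

19.3 mm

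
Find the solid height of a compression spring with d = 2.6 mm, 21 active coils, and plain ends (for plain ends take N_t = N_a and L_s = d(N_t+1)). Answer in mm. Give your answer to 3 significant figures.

plain ends: N_t = N_a = 21
L_s = d·(N_t+1) = 2.6 × 22 = 57.2 mm

57.2 mm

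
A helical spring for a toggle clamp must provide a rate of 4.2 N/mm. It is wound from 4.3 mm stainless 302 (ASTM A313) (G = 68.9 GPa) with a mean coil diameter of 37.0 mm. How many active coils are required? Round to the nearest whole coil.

N_a = Gd⁴/(8D³k) = (68.9×10³ × 4.3⁴)/(8 × 37.0³ × 4.2)
    = 2.35555e+07 / 1.70194e+06 = 13.84 → 14 coils

14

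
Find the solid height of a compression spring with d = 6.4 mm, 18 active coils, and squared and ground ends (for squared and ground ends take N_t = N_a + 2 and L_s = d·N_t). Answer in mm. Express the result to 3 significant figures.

squared and ground ends: N_t = N_a + 2 = 18 + 2 = 20
L_s = d·N_t = 6.4 × 20 = 128 mm

128 mm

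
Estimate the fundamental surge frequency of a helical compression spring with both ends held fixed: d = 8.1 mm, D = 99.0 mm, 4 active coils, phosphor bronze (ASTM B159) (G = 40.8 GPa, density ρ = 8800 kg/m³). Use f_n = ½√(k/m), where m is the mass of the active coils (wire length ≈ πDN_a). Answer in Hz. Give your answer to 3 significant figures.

50.1 Hz

k = Gd⁴/(8D³N_a) = (40.8×10³)(8.1⁴)/(8·99.0³·4) = 5.6565 N/mm = 5656.5 N/m
Wire length L = πDN_a = π·99.0·4 = 1244.1 mm
m = ρ·(πd²/4)·L = 8800 × 51.53×10⁻⁶ m² × 1.2441 m = 0.56414 kg
f_n = ½√(k/m) = 0.5·√(5656.5/0.56414) = 0.5·√(10027) = 50.067 Hz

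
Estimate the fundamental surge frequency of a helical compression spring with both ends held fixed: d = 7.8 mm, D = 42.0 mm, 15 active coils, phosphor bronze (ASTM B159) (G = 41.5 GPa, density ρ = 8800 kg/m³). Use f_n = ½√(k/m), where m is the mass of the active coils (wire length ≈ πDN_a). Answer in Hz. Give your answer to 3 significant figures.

72.0 Hz

k = Gd⁴/(8D³N_a) = (41.5×10³)(7.8⁴)/(8·42.0³·15) = 17.278 N/mm = 17278 N/m
Wire length L = πDN_a = π·42.0·15 = 1979.2 mm
m = ρ·(πd²/4)·L = 8800 × 47.784×10⁻⁶ m² × 1.9792 m = 0.83225 kg
f_n = ½√(k/m) = 0.5·√(17278/0.83225) = 0.5·√(20761) = 72.043 Hz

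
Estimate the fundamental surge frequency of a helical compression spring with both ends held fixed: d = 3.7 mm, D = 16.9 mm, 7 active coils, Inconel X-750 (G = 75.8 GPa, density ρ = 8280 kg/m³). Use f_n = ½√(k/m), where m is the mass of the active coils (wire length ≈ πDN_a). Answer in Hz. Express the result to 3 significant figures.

630 Hz

k = Gd⁴/(8D³N_a) = (75.8×10³)(3.7⁴)/(8·16.9³·7) = 52.557 N/mm = 52557 N/m
Wire length L = πDN_a = π·16.9·7 = 371.65 mm
m = ρ·(πd²/4)·L = 8280 × 10.752×10⁻⁶ m² × 0.37165 m = 0.033087 kg
f_n = ½√(k/m) = 0.5·√(52557/0.033087) = 0.5·√(1.5884e+06) = 630.17 Hz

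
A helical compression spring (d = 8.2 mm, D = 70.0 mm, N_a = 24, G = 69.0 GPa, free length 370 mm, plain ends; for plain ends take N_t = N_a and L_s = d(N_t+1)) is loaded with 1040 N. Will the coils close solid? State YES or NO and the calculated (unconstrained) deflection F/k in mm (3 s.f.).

YES, δ = 220 mm

k = Gd⁴/(8D³N_a) = (69.0×10³)(8.2⁴)/(8·70.0³·24) = 4.7371 N/mm
N_t = 24; L_s = 8.2·25 = 205 mm; δ_solid = L₀ − L_s = 370 − 205 = 165 mm
δ = F/k = 1040/4.7371 = 219.55 mm
δ ≥ δ_solid → spring goes solid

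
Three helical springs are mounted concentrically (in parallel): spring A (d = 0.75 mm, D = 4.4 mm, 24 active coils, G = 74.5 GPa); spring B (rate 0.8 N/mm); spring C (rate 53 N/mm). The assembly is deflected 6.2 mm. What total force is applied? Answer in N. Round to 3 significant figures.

k_A = Gd⁴/(8D³N_a) = (74.5×10³)(0.75⁴)/(8·4.4³·24) = 1.4413 N/mm
Parallel: k_eq = 1.4413 + 0.8 + 53 = 55.241 N/mm
F = k_eq·δ = 55.241·6.2 = 342.5 N

342 N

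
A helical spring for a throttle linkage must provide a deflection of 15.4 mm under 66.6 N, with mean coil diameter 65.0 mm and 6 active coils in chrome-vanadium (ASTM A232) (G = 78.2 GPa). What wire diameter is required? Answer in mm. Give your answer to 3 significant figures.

5.20 mm

Required rate k = F/δ = 66.6/15.4 = 4.3247 N/mm
d = (8D³N_a·k / G)^(1/4) = (8·65.0³·6·4.3247 / (78.2×10³))^0.25
  = (729)^0.25 = 5.1962 mm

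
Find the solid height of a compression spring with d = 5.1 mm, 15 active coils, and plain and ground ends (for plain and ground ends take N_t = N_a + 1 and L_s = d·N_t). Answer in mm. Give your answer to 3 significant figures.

plain and ground ends: N_t = N_a + 1 = 15 + 1 = 16
L_s = d·N_t = 5.1 × 16 = 81.6 mm

81.6 mm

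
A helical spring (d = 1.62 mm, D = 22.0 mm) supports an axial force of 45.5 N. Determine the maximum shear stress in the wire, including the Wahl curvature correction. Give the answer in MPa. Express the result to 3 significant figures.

662 MPa

Spring index C = D/d = 22.0/1.62 = 13.5802
K_W = (4C−1)/(4C−4) + 0.615/C = 53.321/50.321 + 0.0453 = 1.1049
τ₀ = 8FD/(πd³) = 8·45.5·22.0/(π·1.62³) = 8008/13.357 = 599.56 MPa
τ_max = K·τ₀ = 1.1049 × 599.56 = 662.45 MPa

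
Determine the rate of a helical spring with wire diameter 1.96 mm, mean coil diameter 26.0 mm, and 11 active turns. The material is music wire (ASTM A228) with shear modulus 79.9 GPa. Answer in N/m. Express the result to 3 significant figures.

762 N/m

k = Gd⁴/(8D³N_a) = (79.9×10³ × 1.96⁴) / (8 × 26.0³ × 11)
  = 1.17916e+06 / 1.54669e+06 = 0.76237 N/mm = 762.37 N/m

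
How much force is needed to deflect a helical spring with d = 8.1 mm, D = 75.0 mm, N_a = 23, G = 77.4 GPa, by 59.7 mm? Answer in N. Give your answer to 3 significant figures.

256 N

k = Gd⁴/(8D³N_a) = (77.4×10³)(8.1⁴)/(8·75.0³·23) = 4.2922 N/mm
F = k·δ = 4.2922 × 59.7 = 256.24 N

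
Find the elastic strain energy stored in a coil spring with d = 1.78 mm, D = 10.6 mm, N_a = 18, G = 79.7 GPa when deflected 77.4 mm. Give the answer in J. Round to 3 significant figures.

k = Gd⁴/(8D³N_a) = (79.7×10³)(1.78⁴)/(8·10.6³·18) = 4.6651 N/mm
U = ½kδ² = 0.5 × 4.6651 × 77.4² = 13974 N·mm = 13.974 J

14.0 J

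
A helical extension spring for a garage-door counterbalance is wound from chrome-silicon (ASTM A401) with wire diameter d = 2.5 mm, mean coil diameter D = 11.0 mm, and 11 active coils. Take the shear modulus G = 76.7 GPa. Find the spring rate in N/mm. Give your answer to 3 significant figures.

25.6 N/mm

k = Gd⁴/(8D³N_a) = (76.7×10³ × 2.5⁴) / (8 × 11.0³ × 11)
  = 2.99609e+06 / 117128 = 25.58 N/mm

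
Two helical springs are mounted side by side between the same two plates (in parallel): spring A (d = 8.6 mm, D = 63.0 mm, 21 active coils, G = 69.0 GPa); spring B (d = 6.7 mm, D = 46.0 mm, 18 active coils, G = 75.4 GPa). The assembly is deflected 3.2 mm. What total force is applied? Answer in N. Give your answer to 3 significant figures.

k_A = Gd⁴/(8D³N_a) = (69.0×10³)(8.6⁴)/(8·63.0³·21) = 8.9849 N/mm
k_B = Gd⁴/(8D³N_a) = (75.4×10³)(6.7⁴)/(8·46.0³·18) = 10.84 N/mm
Parallel: k_eq = 8.9849 + 10.84 = 19.825 N/mm
F = k_eq·δ = 19.825·3.2 = 63.44 N

63.4 N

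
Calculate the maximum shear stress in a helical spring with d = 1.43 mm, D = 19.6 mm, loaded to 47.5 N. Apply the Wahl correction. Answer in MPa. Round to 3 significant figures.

895 MPa

Spring index C = D/d = 19.6/1.43 = 13.7063
K_W = (4C−1)/(4C−4) + 0.615/C = 53.825/50.825 + 0.0449 = 1.1039
τ₀ = 8FD/(πd³) = 8·47.5·19.6/(π·1.43³) = 7448/9.1867 = 810.74 MPa
τ_max = K·τ₀ = 1.1039 × 810.74 = 894.97 MPa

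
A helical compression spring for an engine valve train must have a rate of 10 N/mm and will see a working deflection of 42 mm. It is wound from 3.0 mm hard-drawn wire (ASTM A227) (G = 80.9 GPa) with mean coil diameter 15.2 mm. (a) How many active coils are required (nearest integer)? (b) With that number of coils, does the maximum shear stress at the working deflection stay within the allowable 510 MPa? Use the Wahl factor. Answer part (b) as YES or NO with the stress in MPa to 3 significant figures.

N_a = Gd⁴/(8D³k) = (80.9×10³)(3.0⁴)/(8·15.2³·10) = 23.32 → N_a = 23
Actual rate k = Gd⁴/(8D³·23) = 10.141 N/mm
Working load F = kδ = 10.141·42 = 425.93 N
C = 15.2/3.0 = 5.0667; K_W = (4C−1)/(4C−4)+0.615/C = 1.3058
τ_max = K_W·8FD/(πd³) = 1.3058·610.6 = 797.32 MPa
τ_max > 510 MPa → exceeds allowable

(a) 23 coils; (b) NO, τ_max = 797 MPa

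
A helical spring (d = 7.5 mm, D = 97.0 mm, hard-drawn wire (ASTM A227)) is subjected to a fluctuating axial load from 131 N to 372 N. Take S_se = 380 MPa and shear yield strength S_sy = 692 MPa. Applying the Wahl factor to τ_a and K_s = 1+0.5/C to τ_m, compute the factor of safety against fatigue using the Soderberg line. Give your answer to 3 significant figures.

2.34

C = D/d = 97.0/7.5 = 12.9333; K_W = (4C−1)/(4C−4)+0.615/C = 1.1104; K_s = 1+0.5/C = 1.0387
F_a = (F_max−F_min)/2 = 120.5 N; F_m = (F_max+F_min)/2 = 251.5 N
τ_a = K_W·8F_aD/(πd³) = 1.1104 × 70.553 = 78.342 MPa
τ_m = K_s·8F_mD/(πd³) = 1.0387 × 147.25 = 152.95 MPa
Soderberg: 1/n_f = τ_a/S_se + τ_m/S_sy = 78.342/380 + 152.95/692 = 0.20616 + 0.22102 = 0.42718
n_f = 1/0.42718 = 2.341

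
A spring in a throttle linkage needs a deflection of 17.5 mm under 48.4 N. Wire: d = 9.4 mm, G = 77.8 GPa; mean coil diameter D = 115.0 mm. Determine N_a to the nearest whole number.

Required rate k = F/δ = 48.4/17.5 = 2.7657 N/mm
N_a = Gd⁴/(8D³k) = (77.8×10³ × 9.4⁴)/(8 × 115.0³ × 2.7657)
    = 6.07423e+08 / 3.36504e+07 = 18.05 → 18 coils

18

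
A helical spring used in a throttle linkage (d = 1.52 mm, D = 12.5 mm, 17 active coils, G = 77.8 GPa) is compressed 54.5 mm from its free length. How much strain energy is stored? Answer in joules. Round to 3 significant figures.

2.32 J

k = Gd⁴/(8D³N_a) = (77.8×10³)(1.52⁴)/(8·12.5³·17) = 1.5635 N/mm
U = ½kδ² = 0.5 × 1.5635 × 54.5² = 2321.9 N·mm = 2.3219 J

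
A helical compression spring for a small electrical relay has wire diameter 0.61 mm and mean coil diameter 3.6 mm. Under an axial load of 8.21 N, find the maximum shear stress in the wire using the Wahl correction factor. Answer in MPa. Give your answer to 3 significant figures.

Spring index C = D/d = 3.6/0.61 = 5.9016
K_W = (4C−1)/(4C−4) + 0.615/C = 22.607/19.607 + 0.1042 = 1.2572
τ₀ = 8FD/(πd³) = 8·8.21·3.6/(π·0.61³) = 236.448/0.71308 = 331.59 MPa
τ_max = K·τ₀ = 1.2572 × 331.59 = 416.88 MPa

417 MPa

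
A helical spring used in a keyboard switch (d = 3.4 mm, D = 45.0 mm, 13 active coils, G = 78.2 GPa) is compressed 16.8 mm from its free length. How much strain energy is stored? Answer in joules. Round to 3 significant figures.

k = Gd⁴/(8D³N_a) = (78.2×10³)(3.4⁴)/(8·45.0³·13) = 1.1027 N/mm
U = ½kδ² = 0.5 × 1.1027 × 16.8² = 155.61 N·mm = 0.15561 J

0.156 J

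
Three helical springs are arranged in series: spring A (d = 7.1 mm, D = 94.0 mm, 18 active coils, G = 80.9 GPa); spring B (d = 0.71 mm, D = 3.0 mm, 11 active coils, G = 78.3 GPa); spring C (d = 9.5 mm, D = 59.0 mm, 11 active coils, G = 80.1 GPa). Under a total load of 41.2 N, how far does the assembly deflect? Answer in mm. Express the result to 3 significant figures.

k_A = Gd⁴/(8D³N_a) = (80.9×10³)(7.1⁴)/(8·94.0³·18) = 1.7188 N/mm
k_B = Gd⁴/(8D³N_a) = (78.3×10³)(0.71⁴)/(8·3.0³·11) = 8.3743 N/mm
k_C = Gd⁴/(8D³N_a) = (80.1×10³)(9.5⁴)/(8·59.0³·11) = 36.098 N/mm
Series: 1/k_eq = 1/1.7188 + 1/8.3743 + 1/36.098 = 0.7289; k_eq = 1.3719 N/mm
δ = F/k_eq = 41.2/1.3719 = 30.031 mm

30.0 mm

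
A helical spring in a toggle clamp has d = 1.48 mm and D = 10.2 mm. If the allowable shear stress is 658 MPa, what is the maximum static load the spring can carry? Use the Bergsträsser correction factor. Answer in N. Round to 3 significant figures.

68.2 N

C = D/d = 10.2/1.48 = 6.8919
K_B = (4C+2)/(4C−3) = 29.568/24.568 = 1.2035
τ_max = K·8FD/(πd³) → F_max = τ_allow·πd³/(8DK)
F_max = 658·π·1.48³/(8·10.2·1.2035) = 6701.3/98.207 = 68.237 N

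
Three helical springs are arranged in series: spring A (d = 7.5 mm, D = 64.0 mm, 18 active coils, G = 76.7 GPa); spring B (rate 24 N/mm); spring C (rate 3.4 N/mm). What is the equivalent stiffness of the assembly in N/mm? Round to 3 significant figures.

2.04 N/mm

k_A = Gd⁴/(8D³N_a) = (76.7×10³)(7.5⁴)/(8·64.0³·18) = 6.4289 N/mm
Series: 1/k_eq = 1/6.4289 + 1/24 + 1/3.4 = 0.49133; k_eq = 2.0353 N/mm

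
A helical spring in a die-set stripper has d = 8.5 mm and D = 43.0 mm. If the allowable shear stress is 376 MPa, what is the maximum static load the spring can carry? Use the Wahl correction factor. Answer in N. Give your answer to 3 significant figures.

C = D/d = 43.0/8.5 = 5.0588
K_W = (4C−1)/(4C−4) + 0.615/C = 19.235/16.235 + 0.1216 = 1.3064
τ_max = K·8FD/(πd³) → F_max = τ_allow·πd³/(8DK)
F_max = 376·π·8.5³/(8·43.0·1.3064) = 7.2543e+05/449.39 = 1614.3 N

1610 N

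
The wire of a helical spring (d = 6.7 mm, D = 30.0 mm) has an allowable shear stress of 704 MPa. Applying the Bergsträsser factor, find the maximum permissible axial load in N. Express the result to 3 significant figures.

2080 N

C = D/d = 30.0/6.7 = 4.4776
K_B = (4C+2)/(4C−3) = 19.910/14.910 = 1.3353
τ_max = K·8FD/(πd³) → F_max = τ_allow·πd³/(8DK)
F_max = 704·π·6.7³/(8·30.0·1.3353) = 6.6519e+05/320.48 = 2075.6 N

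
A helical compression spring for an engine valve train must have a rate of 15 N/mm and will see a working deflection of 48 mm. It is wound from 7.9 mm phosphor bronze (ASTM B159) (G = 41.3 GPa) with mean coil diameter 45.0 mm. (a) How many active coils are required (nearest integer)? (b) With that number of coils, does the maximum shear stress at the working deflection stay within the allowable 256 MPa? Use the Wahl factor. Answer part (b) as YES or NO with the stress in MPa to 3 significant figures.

(a) 15 coils; (b) YES, τ_max = 208 MPa

N_a = Gd⁴/(8D³k) = (41.3×10³)(7.9⁴)/(8·45.0³·15) = 14.71 → N_a = 15
Actual rate k = Gd⁴/(8D³·15) = 14.711 N/mm
Working load F = kδ = 14.711·48 = 706.12 N
C = 45.0/7.9 = 5.6962; K_W = (4C−1)/(4C−4)+0.615/C = 1.2677
τ_max = K_W·8FD/(πd³) = 1.2677·164.12 = 208.05 MPa
τ_max ≤ 256 MPa → acceptable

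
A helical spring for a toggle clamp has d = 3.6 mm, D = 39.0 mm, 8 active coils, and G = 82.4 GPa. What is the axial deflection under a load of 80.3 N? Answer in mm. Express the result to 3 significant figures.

22.0 mm

k = Gd⁴/(8D³N_a) = (82.4×10³)(3.6⁴)/(8·39.0³·8) = 3.6456 N/mm
δ = F/k = 80.3 / 3.6456 = 22.027 mm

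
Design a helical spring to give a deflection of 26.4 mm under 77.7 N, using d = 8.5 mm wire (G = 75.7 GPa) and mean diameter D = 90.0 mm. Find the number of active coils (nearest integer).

23

Required rate k = F/δ = 77.7/26.4 = 2.9432 N/mm
N_a = Gd⁴/(8D³k) = (75.7×10³ × 8.5⁴)/(8 × 90.0³ × 2.9432)
    = 3.95159e+08 / 1.71646e+07 = 23.02 → 23 coils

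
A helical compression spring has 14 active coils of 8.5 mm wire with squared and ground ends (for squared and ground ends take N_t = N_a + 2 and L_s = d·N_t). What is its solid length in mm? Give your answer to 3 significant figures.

squared and ground ends: N_t = N_a + 2 = 14 + 2 = 16
L_s = d·N_t = 8.5 × 16 = 136 mm

136 mm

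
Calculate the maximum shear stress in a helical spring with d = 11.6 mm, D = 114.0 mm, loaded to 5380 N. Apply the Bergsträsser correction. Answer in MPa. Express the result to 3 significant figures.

Spring index C = D/d = 114.0/11.6 = 9.8276
K_B = (4C+2)/(4C−3) = 41.310/36.310 = 1.1377
τ₀ = 8FD/(πd³) = 8·5380·114.0/(π·11.6³) = 4.90656e+06/4903.7 = 1000.6 MPa
τ_max = K·τ₀ = 1.1377 × 1000.6 = 1138.4 MPa

1140 MPa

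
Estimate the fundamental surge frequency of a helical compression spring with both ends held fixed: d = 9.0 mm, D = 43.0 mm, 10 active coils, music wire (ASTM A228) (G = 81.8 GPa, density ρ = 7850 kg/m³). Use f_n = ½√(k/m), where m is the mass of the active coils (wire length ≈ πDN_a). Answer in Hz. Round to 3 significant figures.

k = Gd⁴/(8D³N_a) = (81.8×10³)(9.0⁴)/(8·43.0³·10) = 84.378 N/mm = 84378 N/m
Wire length L = πDN_a = π·43.0·10 = 1350.9 mm
m = ρ·(πd²/4)·L = 7850 × 63.617×10⁻⁶ m² × 1.3509 m = 0.67463 kg
f_n = ½√(k/m) = 0.5·√(84378/0.67463) = 0.5·√(1.2507e+05) = 176.83 Hz

177 Hz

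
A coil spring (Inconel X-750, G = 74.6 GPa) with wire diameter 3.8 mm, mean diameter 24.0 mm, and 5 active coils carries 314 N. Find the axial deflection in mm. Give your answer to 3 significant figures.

k = Gd⁴/(8D³N_a) = (74.6×10³)(3.8⁴)/(8·24.0³·5) = 28.131 N/mm
δ = F/k = 314 / 28.131 = 11.162 mm

11.2 mm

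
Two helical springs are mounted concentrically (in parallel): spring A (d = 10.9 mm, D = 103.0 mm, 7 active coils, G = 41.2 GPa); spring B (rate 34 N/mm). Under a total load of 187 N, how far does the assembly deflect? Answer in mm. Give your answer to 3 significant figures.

4.30 mm

k_A = Gd⁴/(8D³N_a) = (41.2×10³)(10.9⁴)/(8·103.0³·7) = 9.5039 N/mm
Parallel: k_eq = 9.5039 + 34 = 43.504 N/mm
δ = F/k_eq = 187/43.504 = 4.2985 mm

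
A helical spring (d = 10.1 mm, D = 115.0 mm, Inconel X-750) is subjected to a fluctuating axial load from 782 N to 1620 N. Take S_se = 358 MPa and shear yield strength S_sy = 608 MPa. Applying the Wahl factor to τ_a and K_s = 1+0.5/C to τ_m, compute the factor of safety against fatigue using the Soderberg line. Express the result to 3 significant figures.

1.04

C = D/d = 115.0/10.1 = 11.3861; K_W = (4C−1)/(4C−4)+0.615/C = 1.1262; K_s = 1+0.5/C = 1.0439
F_a = (F_max−F_min)/2 = 419 N; F_m = (F_max+F_min)/2 = 1201 N
τ_a = K_W·8F_aD/(πd³) = 1.1262 × 119.09 = 134.13 MPa
τ_m = K_s·8F_mD/(πd³) = 1.0439 × 341.36 = 356.35 MPa
Soderberg: 1/n_f = τ_a/S_se + τ_m/S_sy = 134.13/358 + 356.35/608 = 0.37465 + 0.58611 = 0.96076
n_f = 1/0.96076 = 1.041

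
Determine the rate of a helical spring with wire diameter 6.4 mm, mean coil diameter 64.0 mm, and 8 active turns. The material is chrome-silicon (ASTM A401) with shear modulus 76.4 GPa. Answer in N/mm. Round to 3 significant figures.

7.64 N/mm

k = Gd⁴/(8D³N_a) = (76.4×10³ × 6.4⁴) / (8 × 64.0³ × 8)
  = 1.28178e+08 / 1.67772e+07 = 7.64 N/mm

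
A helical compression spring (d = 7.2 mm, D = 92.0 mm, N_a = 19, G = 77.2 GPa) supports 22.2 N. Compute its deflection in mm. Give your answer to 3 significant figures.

12.7 mm

k = Gd⁴/(8D³N_a) = (77.2×10³)(7.2⁴)/(8·92.0³·19) = 1.7528 N/mm
δ = F/k = 22.2 / 1.7528 = 12.665 mm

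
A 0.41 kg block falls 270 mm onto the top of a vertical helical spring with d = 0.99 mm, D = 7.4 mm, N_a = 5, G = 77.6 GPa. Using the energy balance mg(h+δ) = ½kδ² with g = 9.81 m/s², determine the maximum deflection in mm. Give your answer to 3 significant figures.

22.6 mm

k = Gd⁴/(8D³N_a) = (77.6×10³)(0.99⁴)/(8·7.4³·5) = 4.5988 N/mm
W = mg = 0.41 × 9.81 = 4.0221 N
½kδ² − Wδ − Wh = 0 → δ = (W + √(W² + 2kWh))/k
δ = (4.0221 + √(16.177 + 9988.36))/4.5988 = (4.0221 + 100.02)/4.5988 = 22.624 mm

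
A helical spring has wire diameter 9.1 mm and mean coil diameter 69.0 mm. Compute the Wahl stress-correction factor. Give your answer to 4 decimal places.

C = D/d = 69.0/9.1 = 7.5824
K_W = (4C−1)/(4C−4) + 0.615/C = 29.330/26.330 + 0.0811 = 1.1950

1.1950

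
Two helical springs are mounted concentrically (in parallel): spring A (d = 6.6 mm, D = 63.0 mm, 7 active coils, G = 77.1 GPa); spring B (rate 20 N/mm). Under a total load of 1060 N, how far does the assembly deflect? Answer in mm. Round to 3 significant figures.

34.8 mm

k_A = Gd⁴/(8D³N_a) = (77.1×10³)(6.6⁴)/(8·63.0³·7) = 10.448 N/mm
Parallel: k_eq = 10.448 + 20 = 30.448 N/mm
δ = F/k_eq = 1060/30.448 = 34.814 mm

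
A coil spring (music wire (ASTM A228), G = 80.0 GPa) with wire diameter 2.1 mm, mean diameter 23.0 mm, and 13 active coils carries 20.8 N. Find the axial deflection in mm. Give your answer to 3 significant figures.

k = Gd⁴/(8D³N_a) = (80.0×10³)(2.1⁴)/(8·23.0³·13) = 1.2296 N/mm
δ = F/k = 20.8 / 1.2296 = 16.917 mm

16.9 mm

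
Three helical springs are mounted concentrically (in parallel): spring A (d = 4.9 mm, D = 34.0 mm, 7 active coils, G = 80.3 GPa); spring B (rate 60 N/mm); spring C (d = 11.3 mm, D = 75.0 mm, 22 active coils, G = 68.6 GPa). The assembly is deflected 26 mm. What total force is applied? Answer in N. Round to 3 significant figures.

k_A = Gd⁴/(8D³N_a) = (80.3×10³)(4.9⁴)/(8·34.0³·7) = 21.032 N/mm
k_C = Gd⁴/(8D³N_a) = (68.6×10³)(11.3⁴)/(8·75.0³·22) = 15.064 N/mm
Parallel: k_eq = 21.032 + 60 + 15.064 = 96.096 N/mm
F = k_eq·δ = 96.096·26 = 2498.5 N

2500 N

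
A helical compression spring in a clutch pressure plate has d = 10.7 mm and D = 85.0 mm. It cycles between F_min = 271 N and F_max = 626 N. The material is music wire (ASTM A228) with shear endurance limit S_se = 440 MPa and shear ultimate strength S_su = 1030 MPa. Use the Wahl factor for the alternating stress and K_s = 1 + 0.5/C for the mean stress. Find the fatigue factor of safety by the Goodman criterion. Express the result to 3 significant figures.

6.01

C = D/d = 85.0/10.7 = 7.9439; K_W = (4C−1)/(4C−4)+0.615/C = 1.1854; K_s = 1+0.5/C = 1.0629
F_a = (F_max−F_min)/2 = 177.5 N; F_m = (F_max+F_min)/2 = 448.5 N
τ_a = K_W·8F_aD/(πd³) = 1.1854 × 31.362 = 37.178 MPa
τ_m = K_s·8F_mD/(πd³) = 1.0629 × 79.245 = 84.232 MPa
Goodman: 1/n_f = τ_a/S_se + τ_m/S_su = 37.178/440 + 84.232/1030 = 0.08449 + 0.08178 = 0.16627
n_f = 1/0.16627 = 6.014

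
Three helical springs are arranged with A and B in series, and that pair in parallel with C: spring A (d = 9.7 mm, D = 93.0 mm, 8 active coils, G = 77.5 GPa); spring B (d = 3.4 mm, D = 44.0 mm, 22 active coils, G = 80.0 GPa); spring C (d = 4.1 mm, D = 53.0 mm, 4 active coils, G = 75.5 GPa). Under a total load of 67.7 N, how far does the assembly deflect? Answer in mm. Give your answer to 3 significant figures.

13.1 mm

k_A = Gd⁴/(8D³N_a) = (77.5×10³)(9.7⁴)/(8·93.0³·8) = 13.328 N/mm
k_B = Gd⁴/(8D³N_a) = (80.0×10³)(3.4⁴)/(8·44.0³·22) = 0.71307 N/mm
k_C = Gd⁴/(8D³N_a) = (75.5×10³)(4.1⁴)/(8·53.0³·4) = 4.4782 N/mm
Springs A,B series: k_AB = 1/(1/13.328+1/0.71307) = 0.67686 N/mm; parallel with C: k_eq = 0.67686+4.4782 = 5.1551 N/mm
δ = F/k_eq = 67.7/5.1551 = 13.133 mm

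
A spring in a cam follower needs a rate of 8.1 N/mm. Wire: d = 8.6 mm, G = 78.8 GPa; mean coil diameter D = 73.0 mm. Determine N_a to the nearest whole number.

N_a = Gd⁴/(8D³k) = (78.8×10³ × 8.6⁴)/(8 × 73.0³ × 8.1)
    = 4.31042e+08 / 2.52083e+07 = 17.1 → 17 coils

17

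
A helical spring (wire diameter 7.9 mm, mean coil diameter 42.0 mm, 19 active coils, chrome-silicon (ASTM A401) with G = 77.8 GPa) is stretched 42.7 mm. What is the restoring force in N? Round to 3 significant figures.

1150 N

k = Gd⁴/(8D³N_a) = (77.8×10³)(7.9⁴)/(8·42.0³·19) = 26.909 N/mm
F = k·δ = 26.909 × 42.7 = 1149 N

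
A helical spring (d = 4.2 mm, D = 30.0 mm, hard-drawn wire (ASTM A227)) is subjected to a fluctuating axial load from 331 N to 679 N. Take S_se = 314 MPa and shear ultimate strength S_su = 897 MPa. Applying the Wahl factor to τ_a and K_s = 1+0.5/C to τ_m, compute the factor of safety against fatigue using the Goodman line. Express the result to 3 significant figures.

C = D/d = 30.0/4.2 = 7.1429; K_W = (4C−1)/(4C−4)+0.615/C = 1.2082; K_s = 1+0.5/C = 1.0700
F_a = (F_max−F_min)/2 = 174 N; F_m = (F_max+F_min)/2 = 505 N
τ_a = K_W·8F_aD/(πd³) = 1.2082 × 179.42 = 216.77 MPa
τ_m = K_s·8F_mD/(πd³) = 1.0700 × 520.72 = 557.17 MPa
Goodman: 1/n_f = τ_a/S_se + τ_m/S_su = 216.77/314 + 557.17/897 = 0.69035 + 0.62115 = 1.3115
n_f = 1/1.3115 = 0.7625

0.762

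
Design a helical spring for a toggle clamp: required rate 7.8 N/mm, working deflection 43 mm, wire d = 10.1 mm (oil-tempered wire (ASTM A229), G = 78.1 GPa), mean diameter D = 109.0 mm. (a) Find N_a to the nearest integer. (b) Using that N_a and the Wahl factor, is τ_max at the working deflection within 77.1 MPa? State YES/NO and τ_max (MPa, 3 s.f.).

(a) 10 coils; (b) NO, τ_max = 103 MPa

N_a = Gd⁴/(8D³k) = (78.1×10³)(10.1⁴)/(8·109.0³·7.8) = 10.06 → N_a = 10
Actual rate k = Gd⁴/(8D³·10) = 7.8445 N/mm
Working load F = kδ = 7.8445·43 = 337.31 N
C = 109.0/10.1 = 10.7921; K_W = (4C−1)/(4C−4)+0.615/C = 1.1336
τ_max = K_W·8FD/(πd³) = 1.1336·90.874 = 103.01 MPa
τ_max > 77.1 MPa → exceeds allowable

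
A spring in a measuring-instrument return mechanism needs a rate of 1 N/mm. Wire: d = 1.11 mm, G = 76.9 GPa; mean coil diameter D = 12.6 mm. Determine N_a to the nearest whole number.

7

N_a = Gd⁴/(8D³k) = (76.9×10³ × 1.11⁴)/(8 × 12.6³ × 1)
    = 116740 / 16003 = 7.295 → 7 coils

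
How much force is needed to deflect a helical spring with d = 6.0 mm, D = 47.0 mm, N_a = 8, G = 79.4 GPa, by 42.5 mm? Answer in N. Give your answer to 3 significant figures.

k = Gd⁴/(8D³N_a) = (79.4×10³)(6.0⁴)/(8·47.0³·8) = 15.486 N/mm
F = k·δ = 15.486 × 42.5 = 658.17 N

658 N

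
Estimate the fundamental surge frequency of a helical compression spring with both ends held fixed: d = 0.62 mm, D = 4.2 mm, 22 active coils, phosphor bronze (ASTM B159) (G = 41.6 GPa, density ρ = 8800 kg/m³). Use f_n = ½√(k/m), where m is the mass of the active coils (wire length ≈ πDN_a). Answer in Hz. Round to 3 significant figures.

k = Gd⁴/(8D³N_a) = (41.6×10³)(0.62⁴)/(8·4.2³·22) = 0.47141 N/mm = 471.41 N/m
Wire length L = πDN_a = π·4.2·22 = 290.28 mm
m = ρ·(πd²/4)·L = 8800 × 0.30191×10⁻⁶ m² × 0.29028 m = 0.00077122 kg
f_n = ½√(k/m) = 0.5·√(471.41/0.00077122) = 0.5·√(6.1125e+05) = 390.91 Hz

391 Hz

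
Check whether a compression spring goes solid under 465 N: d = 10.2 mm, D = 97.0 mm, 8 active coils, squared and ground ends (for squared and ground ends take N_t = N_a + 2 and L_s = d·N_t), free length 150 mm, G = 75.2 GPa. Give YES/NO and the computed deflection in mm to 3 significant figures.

k = Gd⁴/(8D³N_a) = (75.2×10³)(10.2⁴)/(8·97.0³·8) = 13.936 N/mm
N_t = 10; L_s = 10.2·10 = 102 mm; δ_solid = L₀ − L_s = 150 − 102 = 48 mm
δ = F/k = 465/13.936 = 33.368 mm
δ < δ_solid → spring does not go solid

NO, δ = 33.4 mm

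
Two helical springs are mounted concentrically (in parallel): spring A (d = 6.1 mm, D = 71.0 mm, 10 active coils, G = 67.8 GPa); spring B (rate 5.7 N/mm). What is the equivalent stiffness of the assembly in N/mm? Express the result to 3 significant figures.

k_A = Gd⁴/(8D³N_a) = (67.8×10³)(6.1⁴)/(8·71.0³·10) = 3.2786 N/mm
Parallel: k_eq = 3.2786 + 5.7 = 8.9786 N/mm

8.98 N/mm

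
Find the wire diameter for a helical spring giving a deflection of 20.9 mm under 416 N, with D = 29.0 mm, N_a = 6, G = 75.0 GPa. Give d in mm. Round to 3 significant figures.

Required rate k = F/δ = 416/20.9 = 19.904 N/mm
d = (8D³N_a·k / G)^(1/4) = (8·29.0³·6·19.904 / (75.0×10³))^0.25
  = (310.69)^0.25 = 4.1984 mm

4.20 mm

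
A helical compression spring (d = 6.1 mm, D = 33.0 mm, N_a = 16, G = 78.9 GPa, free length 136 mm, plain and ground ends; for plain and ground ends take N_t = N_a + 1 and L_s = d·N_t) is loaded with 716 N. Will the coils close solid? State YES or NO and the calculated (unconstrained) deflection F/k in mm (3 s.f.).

NO, δ = 30.1 mm

k = Gd⁴/(8D³N_a) = (78.9×10³)(6.1⁴)/(8·33.0³·16) = 23.749 N/mm
N_t = 17; L_s = 6.1·17 = 103.7 mm; δ_solid = L₀ − L_s = 136 − 103.7 = 32.3 mm
δ = F/k = 716/23.749 = 30.149 mm
δ < δ_solid → spring does not go solid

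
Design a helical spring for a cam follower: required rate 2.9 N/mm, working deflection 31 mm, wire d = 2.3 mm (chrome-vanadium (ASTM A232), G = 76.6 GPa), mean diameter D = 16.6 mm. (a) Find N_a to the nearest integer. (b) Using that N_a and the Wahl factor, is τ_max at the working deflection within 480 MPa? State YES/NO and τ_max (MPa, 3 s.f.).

(a) 20 coils; (b) YES, τ_max = 380 MPa

N_a = Gd⁴/(8D³k) = (76.6×10³)(2.3⁴)/(8·16.6³·2.9) = 20.2 → N_a = 20
Actual rate k = Gd⁴/(8D³·20) = 2.9288 N/mm
Working load F = kδ = 2.9288·31 = 90.794 N
C = 16.6/2.3 = 7.2174; K_W = (4C−1)/(4C−4)+0.615/C = 1.2058
τ_max = K_W·8FD/(πd³) = 1.2058·315.44 = 380.38 MPa
τ_max ≤ 480 MPa → acceptable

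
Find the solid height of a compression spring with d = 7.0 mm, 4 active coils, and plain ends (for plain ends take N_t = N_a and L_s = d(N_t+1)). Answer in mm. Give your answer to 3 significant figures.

plain ends: N_t = N_a = 4
L_s = d·(N_t+1) = 7.0 × 5 = 35 mm

35.0 mm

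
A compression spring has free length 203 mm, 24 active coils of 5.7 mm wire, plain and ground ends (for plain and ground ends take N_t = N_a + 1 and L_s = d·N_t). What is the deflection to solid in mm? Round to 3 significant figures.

N_t = 25; L_s = 5.7·25 = 142.5 mm
δ_solid = L₀ − L_s = 203 − 142.5 = 60.5 mm

60.5 mm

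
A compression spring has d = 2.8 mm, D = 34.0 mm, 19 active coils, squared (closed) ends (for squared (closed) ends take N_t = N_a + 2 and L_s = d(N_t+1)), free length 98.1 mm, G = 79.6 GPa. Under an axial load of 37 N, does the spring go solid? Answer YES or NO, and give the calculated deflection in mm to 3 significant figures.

k = Gd⁴/(8D³N_a) = (79.6×10³)(2.8⁴)/(8·34.0³·19) = 0.81896 N/mm
N_t = 21; L_s = 2.8·22 = 61.6 mm; δ_solid = L₀ − L_s = 98.1 − 61.6 = 36.5 mm
δ = F/k = 37/0.81896 = 45.179 mm
δ ≥ δ_solid → spring goes solid

YES, δ = 45.2 mm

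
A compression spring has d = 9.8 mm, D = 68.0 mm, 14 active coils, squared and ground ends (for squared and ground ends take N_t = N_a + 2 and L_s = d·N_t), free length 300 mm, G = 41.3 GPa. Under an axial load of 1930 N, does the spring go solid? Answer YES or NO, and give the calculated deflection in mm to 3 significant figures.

k = Gd⁴/(8D³N_a) = (41.3×10³)(9.8⁴)/(8·68.0³·14) = 10.817 N/mm
N_t = 16; L_s = 9.8·16 = 156.8 mm; δ_solid = L₀ − L_s = 300 − 156.8 = 143.2 mm
δ = F/k = 1930/10.817 = 178.42 mm
δ ≥ δ_solid → spring goes solid

YES, δ = 178 mm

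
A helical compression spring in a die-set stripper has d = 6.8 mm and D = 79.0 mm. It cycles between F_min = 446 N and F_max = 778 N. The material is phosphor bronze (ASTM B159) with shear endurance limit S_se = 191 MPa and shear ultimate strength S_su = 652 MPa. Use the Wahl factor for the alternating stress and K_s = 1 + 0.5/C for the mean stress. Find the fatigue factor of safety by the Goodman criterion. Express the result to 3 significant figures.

0.799

C = D/d = 79.0/6.8 = 11.6176; K_W = (4C−1)/(4C−4)+0.615/C = 1.1236; K_s = 1+0.5/C = 1.0430
F_a = (F_max−F_min)/2 = 166 N; F_m = (F_max+F_min)/2 = 612 N
τ_a = K_W·8F_aD/(πd³) = 1.1236 × 106.21 = 119.33 MPa
τ_m = K_s·8F_mD/(πd³) = 1.0430 × 391.55 = 408.41 MPa
Goodman: 1/n_f = τ_a/S_se + τ_m/S_su = 119.33/191 + 408.41/652 = 0.62477 + 0.62639 = 1.2512
n_f = 1/1.2512 = 0.7993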